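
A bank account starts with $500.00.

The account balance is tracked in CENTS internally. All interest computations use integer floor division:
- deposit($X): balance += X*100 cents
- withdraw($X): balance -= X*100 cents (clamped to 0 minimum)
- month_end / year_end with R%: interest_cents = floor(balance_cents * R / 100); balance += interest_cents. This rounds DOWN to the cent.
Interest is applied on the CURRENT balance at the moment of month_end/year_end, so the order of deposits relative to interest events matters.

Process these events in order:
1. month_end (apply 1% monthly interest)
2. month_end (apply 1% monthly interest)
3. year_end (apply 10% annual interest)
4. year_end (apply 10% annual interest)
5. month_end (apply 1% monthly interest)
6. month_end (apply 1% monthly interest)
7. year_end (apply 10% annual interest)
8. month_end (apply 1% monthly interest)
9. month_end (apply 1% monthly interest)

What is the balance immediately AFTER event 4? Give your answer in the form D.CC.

After 1 (month_end (apply 1% monthly interest)): balance=$505.00 total_interest=$5.00
After 2 (month_end (apply 1% monthly interest)): balance=$510.05 total_interest=$10.05
After 3 (year_end (apply 10% annual interest)): balance=$561.05 total_interest=$61.05
After 4 (year_end (apply 10% annual interest)): balance=$617.15 total_interest=$117.15

Answer: 617.15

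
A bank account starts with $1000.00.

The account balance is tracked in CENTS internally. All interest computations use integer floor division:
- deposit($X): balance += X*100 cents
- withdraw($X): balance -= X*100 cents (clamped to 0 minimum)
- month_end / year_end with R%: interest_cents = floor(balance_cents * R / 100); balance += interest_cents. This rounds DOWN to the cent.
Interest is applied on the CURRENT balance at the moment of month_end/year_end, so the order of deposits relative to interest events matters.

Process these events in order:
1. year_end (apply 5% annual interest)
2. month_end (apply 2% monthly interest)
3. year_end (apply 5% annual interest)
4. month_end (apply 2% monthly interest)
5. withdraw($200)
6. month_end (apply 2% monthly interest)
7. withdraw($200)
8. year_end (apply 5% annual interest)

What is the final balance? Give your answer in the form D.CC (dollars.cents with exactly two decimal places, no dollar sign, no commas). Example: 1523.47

Answer: 804.27

Derivation:
After 1 (year_end (apply 5% annual interest)): balance=$1050.00 total_interest=$50.00
After 2 (month_end (apply 2% monthly interest)): balance=$1071.00 total_interest=$71.00
After 3 (year_end (apply 5% annual interest)): balance=$1124.55 total_interest=$124.55
After 4 (month_end (apply 2% monthly interest)): balance=$1147.04 total_interest=$147.04
After 5 (withdraw($200)): balance=$947.04 total_interest=$147.04
After 6 (month_end (apply 2% monthly interest)): balance=$965.98 total_interest=$165.98
After 7 (withdraw($200)): balance=$765.98 total_interest=$165.98
After 8 (year_end (apply 5% annual interest)): balance=$804.27 total_interest=$204.27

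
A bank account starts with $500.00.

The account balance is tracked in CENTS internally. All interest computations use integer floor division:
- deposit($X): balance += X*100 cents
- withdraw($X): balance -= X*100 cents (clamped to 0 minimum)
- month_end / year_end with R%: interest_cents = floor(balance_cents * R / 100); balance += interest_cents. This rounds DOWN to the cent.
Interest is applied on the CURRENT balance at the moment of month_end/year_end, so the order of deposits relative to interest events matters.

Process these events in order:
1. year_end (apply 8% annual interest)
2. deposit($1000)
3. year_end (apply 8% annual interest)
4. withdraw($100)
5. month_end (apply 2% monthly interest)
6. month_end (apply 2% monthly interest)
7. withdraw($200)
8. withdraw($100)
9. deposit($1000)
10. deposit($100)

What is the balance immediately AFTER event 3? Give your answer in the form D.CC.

After 1 (year_end (apply 8% annual interest)): balance=$540.00 total_interest=$40.00
After 2 (deposit($1000)): balance=$1540.00 total_interest=$40.00
After 3 (year_end (apply 8% annual interest)): balance=$1663.20 total_interest=$163.20

Answer: 1663.20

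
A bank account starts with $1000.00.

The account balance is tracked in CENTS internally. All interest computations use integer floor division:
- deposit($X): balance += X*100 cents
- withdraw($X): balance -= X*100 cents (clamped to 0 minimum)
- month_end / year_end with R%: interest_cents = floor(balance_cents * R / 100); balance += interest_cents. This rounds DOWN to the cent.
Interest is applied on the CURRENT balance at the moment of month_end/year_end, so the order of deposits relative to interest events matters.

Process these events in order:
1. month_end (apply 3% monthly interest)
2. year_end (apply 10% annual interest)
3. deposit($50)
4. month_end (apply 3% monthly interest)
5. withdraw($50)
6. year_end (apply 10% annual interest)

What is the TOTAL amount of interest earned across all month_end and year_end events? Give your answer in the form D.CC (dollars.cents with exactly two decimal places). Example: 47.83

Answer: 285.33

Derivation:
After 1 (month_end (apply 3% monthly interest)): balance=$1030.00 total_interest=$30.00
After 2 (year_end (apply 10% annual interest)): balance=$1133.00 total_interest=$133.00
After 3 (deposit($50)): balance=$1183.00 total_interest=$133.00
After 4 (month_end (apply 3% monthly interest)): balance=$1218.49 total_interest=$168.49
After 5 (withdraw($50)): balance=$1168.49 total_interest=$168.49
After 6 (year_end (apply 10% annual interest)): balance=$1285.33 total_interest=$285.33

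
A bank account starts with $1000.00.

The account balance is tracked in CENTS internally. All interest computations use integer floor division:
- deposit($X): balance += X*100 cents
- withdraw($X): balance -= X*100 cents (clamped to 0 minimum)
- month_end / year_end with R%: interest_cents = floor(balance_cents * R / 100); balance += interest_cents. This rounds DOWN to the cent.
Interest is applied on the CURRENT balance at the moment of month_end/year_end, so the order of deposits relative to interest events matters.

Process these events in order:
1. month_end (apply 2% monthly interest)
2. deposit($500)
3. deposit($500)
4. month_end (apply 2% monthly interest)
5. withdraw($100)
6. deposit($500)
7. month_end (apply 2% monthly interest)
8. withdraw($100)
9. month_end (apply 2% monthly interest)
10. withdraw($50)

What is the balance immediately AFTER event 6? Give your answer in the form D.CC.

After 1 (month_end (apply 2% monthly interest)): balance=$1020.00 total_interest=$20.00
After 2 (deposit($500)): balance=$1520.00 total_interest=$20.00
After 3 (deposit($500)): balance=$2020.00 total_interest=$20.00
After 4 (month_end (apply 2% monthly interest)): balance=$2060.40 total_interest=$60.40
After 5 (withdraw($100)): balance=$1960.40 total_interest=$60.40
After 6 (deposit($500)): balance=$2460.40 total_interest=$60.40

Answer: 2460.40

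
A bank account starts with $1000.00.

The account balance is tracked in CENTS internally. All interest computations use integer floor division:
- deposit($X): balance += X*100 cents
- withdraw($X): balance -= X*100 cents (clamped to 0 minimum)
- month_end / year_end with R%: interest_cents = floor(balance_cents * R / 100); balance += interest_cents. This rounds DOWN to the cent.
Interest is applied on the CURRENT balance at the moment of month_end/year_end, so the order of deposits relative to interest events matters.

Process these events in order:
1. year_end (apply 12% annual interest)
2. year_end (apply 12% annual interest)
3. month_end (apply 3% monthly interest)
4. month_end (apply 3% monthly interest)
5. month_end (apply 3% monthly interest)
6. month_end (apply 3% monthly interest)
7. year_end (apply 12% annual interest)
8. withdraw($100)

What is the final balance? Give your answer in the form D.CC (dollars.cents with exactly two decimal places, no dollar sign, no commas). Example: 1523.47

Answer: 1481.24

Derivation:
After 1 (year_end (apply 12% annual interest)): balance=$1120.00 total_interest=$120.00
After 2 (year_end (apply 12% annual interest)): balance=$1254.40 total_interest=$254.40
After 3 (month_end (apply 3% monthly interest)): balance=$1292.03 total_interest=$292.03
After 4 (month_end (apply 3% monthly interest)): balance=$1330.79 total_interest=$330.79
After 5 (month_end (apply 3% monthly interest)): balance=$1370.71 total_interest=$370.71
After 6 (month_end (apply 3% monthly interest)): balance=$1411.83 total_interest=$411.83
After 7 (year_end (apply 12% annual interest)): balance=$1581.24 total_interest=$581.24
After 8 (withdraw($100)): balance=$1481.24 total_interest=$581.24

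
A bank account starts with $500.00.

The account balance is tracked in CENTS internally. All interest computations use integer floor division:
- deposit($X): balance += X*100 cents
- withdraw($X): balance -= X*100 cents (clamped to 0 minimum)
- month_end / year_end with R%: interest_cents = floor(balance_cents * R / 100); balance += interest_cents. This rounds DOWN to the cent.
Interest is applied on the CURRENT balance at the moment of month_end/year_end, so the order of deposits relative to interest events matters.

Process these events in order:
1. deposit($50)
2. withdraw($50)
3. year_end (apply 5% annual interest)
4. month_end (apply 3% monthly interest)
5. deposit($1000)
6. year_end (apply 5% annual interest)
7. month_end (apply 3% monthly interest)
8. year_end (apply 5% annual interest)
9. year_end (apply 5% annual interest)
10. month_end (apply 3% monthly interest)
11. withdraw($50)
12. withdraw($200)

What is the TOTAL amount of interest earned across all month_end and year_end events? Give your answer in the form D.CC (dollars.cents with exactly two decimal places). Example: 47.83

After 1 (deposit($50)): balance=$550.00 total_interest=$0.00
After 2 (withdraw($50)): balance=$500.00 total_interest=$0.00
After 3 (year_end (apply 5% annual interest)): balance=$525.00 total_interest=$25.00
After 4 (month_end (apply 3% monthly interest)): balance=$540.75 total_interest=$40.75
After 5 (deposit($1000)): balance=$1540.75 total_interest=$40.75
After 6 (year_end (apply 5% annual interest)): balance=$1617.78 total_interest=$117.78
After 7 (month_end (apply 3% monthly interest)): balance=$1666.31 total_interest=$166.31
After 8 (year_end (apply 5% annual interest)): balance=$1749.62 total_interest=$249.62
After 9 (year_end (apply 5% annual interest)): balance=$1837.10 total_interest=$337.10
After 10 (month_end (apply 3% monthly interest)): balance=$1892.21 total_interest=$392.21
After 11 (withdraw($50)): balance=$1842.21 total_interest=$392.21
After 12 (withdraw($200)): balance=$1642.21 total_interest=$392.21

Answer: 392.21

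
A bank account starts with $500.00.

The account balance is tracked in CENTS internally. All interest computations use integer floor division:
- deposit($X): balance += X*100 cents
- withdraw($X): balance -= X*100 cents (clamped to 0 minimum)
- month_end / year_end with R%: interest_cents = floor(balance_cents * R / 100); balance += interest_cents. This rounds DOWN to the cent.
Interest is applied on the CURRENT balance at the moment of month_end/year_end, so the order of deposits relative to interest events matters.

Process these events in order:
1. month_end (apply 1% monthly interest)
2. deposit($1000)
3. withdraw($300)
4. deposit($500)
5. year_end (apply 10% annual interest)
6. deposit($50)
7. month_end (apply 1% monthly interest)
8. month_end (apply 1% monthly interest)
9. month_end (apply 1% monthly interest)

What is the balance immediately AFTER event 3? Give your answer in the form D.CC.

Answer: 1205.00

Derivation:
After 1 (month_end (apply 1% monthly interest)): balance=$505.00 total_interest=$5.00
After 2 (deposit($1000)): balance=$1505.00 total_interest=$5.00
After 3 (withdraw($300)): balance=$1205.00 total_interest=$5.00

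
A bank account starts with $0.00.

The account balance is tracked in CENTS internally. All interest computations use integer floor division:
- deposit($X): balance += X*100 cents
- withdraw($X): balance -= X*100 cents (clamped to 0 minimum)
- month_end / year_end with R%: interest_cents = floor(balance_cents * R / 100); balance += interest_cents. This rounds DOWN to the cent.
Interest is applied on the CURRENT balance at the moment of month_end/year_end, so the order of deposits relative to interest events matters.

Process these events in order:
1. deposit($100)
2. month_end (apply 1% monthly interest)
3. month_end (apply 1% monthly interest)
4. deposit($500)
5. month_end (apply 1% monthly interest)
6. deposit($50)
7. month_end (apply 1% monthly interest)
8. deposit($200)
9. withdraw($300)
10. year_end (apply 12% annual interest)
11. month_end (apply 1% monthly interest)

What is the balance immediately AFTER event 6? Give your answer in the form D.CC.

Answer: 658.03

Derivation:
After 1 (deposit($100)): balance=$100.00 total_interest=$0.00
After 2 (month_end (apply 1% monthly interest)): balance=$101.00 total_interest=$1.00
After 3 (month_end (apply 1% monthly interest)): balance=$102.01 total_interest=$2.01
After 4 (deposit($500)): balance=$602.01 total_interest=$2.01
After 5 (month_end (apply 1% monthly interest)): balance=$608.03 total_interest=$8.03
After 6 (deposit($50)): balance=$658.03 total_interest=$8.03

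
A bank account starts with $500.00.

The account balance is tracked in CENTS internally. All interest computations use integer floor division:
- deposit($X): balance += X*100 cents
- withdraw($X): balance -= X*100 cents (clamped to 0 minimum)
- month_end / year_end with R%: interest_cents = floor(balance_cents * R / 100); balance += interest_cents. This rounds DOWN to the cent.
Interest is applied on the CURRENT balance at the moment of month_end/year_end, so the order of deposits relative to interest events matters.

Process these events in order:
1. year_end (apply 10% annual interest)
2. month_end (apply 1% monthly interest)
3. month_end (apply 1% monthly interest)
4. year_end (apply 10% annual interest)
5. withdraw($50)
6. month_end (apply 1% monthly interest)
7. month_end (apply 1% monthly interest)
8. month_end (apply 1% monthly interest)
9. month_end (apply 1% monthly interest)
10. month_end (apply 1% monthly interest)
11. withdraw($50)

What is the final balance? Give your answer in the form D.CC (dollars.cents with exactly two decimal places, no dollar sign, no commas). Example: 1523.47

Answer: 546.06

Derivation:
After 1 (year_end (apply 10% annual interest)): balance=$550.00 total_interest=$50.00
After 2 (month_end (apply 1% monthly interest)): balance=$555.50 total_interest=$55.50
After 3 (month_end (apply 1% monthly interest)): balance=$561.05 total_interest=$61.05
After 4 (year_end (apply 10% annual interest)): balance=$617.15 total_interest=$117.15
After 5 (withdraw($50)): balance=$567.15 total_interest=$117.15
After 6 (month_end (apply 1% monthly interest)): balance=$572.82 total_interest=$122.82
After 7 (month_end (apply 1% monthly interest)): balance=$578.54 total_interest=$128.54
After 8 (month_end (apply 1% monthly interest)): balance=$584.32 total_interest=$134.32
After 9 (month_end (apply 1% monthly interest)): balance=$590.16 total_interest=$140.16
After 10 (month_end (apply 1% monthly interest)): balance=$596.06 total_interest=$146.06
After 11 (withdraw($50)): balance=$546.06 total_interest=$146.06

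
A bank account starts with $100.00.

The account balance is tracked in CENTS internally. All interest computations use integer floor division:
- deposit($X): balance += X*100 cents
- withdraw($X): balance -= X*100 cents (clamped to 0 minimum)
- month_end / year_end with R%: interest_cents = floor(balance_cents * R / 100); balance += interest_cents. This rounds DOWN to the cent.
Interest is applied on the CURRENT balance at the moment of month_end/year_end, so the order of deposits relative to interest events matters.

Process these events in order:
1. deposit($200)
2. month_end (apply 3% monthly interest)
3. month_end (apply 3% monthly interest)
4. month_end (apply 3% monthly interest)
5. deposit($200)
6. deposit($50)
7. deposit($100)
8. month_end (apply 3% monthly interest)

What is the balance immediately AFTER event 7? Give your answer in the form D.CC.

Answer: 677.81

Derivation:
After 1 (deposit($200)): balance=$300.00 total_interest=$0.00
After 2 (month_end (apply 3% monthly interest)): balance=$309.00 total_interest=$9.00
After 3 (month_end (apply 3% monthly interest)): balance=$318.27 total_interest=$18.27
After 4 (month_end (apply 3% monthly interest)): balance=$327.81 total_interest=$27.81
After 5 (deposit($200)): balance=$527.81 total_interest=$27.81
After 6 (deposit($50)): balance=$577.81 total_interest=$27.81
After 7 (deposit($100)): balance=$677.81 total_interest=$27.81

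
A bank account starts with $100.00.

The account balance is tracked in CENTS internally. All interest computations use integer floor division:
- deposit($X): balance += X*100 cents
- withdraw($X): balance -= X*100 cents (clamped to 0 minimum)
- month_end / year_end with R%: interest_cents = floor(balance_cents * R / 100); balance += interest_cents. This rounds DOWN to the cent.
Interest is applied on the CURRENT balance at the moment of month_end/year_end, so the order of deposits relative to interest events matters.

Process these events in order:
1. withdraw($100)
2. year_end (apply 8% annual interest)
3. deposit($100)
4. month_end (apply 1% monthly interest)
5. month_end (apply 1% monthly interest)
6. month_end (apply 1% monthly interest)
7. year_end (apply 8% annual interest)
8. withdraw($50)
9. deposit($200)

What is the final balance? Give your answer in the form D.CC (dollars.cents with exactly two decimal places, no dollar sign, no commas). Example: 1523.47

After 1 (withdraw($100)): balance=$0.00 total_interest=$0.00
After 2 (year_end (apply 8% annual interest)): balance=$0.00 total_interest=$0.00
After 3 (deposit($100)): balance=$100.00 total_interest=$0.00
After 4 (month_end (apply 1% monthly interest)): balance=$101.00 total_interest=$1.00
After 5 (month_end (apply 1% monthly interest)): balance=$102.01 total_interest=$2.01
After 6 (month_end (apply 1% monthly interest)): balance=$103.03 total_interest=$3.03
After 7 (year_end (apply 8% annual interest)): balance=$111.27 total_interest=$11.27
After 8 (withdraw($50)): balance=$61.27 total_interest=$11.27
After 9 (deposit($200)): balance=$261.27 total_interest=$11.27

Answer: 261.27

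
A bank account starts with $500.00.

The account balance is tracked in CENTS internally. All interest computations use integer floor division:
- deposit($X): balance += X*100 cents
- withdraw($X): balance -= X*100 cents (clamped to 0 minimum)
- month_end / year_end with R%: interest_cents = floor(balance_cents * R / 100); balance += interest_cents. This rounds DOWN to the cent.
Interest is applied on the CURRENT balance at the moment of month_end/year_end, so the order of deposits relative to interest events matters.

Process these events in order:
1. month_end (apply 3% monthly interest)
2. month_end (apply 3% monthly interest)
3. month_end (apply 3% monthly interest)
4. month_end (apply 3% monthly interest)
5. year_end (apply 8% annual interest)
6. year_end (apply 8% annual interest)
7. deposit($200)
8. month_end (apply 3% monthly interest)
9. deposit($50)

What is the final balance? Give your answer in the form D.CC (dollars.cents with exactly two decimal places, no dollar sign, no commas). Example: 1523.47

Answer: 932.08

Derivation:
After 1 (month_end (apply 3% monthly interest)): balance=$515.00 total_interest=$15.00
After 2 (month_end (apply 3% monthly interest)): balance=$530.45 total_interest=$30.45
After 3 (month_end (apply 3% monthly interest)): balance=$546.36 total_interest=$46.36
After 4 (month_end (apply 3% monthly interest)): balance=$562.75 total_interest=$62.75
After 5 (year_end (apply 8% annual interest)): balance=$607.77 total_interest=$107.77
After 6 (year_end (apply 8% annual interest)): balance=$656.39 total_interest=$156.39
After 7 (deposit($200)): balance=$856.39 total_interest=$156.39
After 8 (month_end (apply 3% monthly interest)): balance=$882.08 total_interest=$182.08
After 9 (deposit($50)): balance=$932.08 total_interest=$182.08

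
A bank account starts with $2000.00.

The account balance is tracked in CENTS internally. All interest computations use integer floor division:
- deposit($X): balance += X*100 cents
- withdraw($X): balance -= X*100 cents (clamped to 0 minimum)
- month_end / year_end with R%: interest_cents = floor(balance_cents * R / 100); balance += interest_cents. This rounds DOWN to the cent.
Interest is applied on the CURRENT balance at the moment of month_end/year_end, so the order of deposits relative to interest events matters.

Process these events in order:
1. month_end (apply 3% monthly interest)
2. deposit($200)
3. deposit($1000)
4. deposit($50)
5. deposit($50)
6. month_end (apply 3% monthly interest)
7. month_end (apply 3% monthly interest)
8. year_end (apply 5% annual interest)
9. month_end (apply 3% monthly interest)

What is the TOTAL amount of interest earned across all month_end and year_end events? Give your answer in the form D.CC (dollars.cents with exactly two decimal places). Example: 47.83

After 1 (month_end (apply 3% monthly interest)): balance=$2060.00 total_interest=$60.00
After 2 (deposit($200)): balance=$2260.00 total_interest=$60.00
After 3 (deposit($1000)): balance=$3260.00 total_interest=$60.00
After 4 (deposit($50)): balance=$3310.00 total_interest=$60.00
After 5 (deposit($50)): balance=$3360.00 total_interest=$60.00
After 6 (month_end (apply 3% monthly interest)): balance=$3460.80 total_interest=$160.80
After 7 (month_end (apply 3% monthly interest)): balance=$3564.62 total_interest=$264.62
After 8 (year_end (apply 5% annual interest)): balance=$3742.85 total_interest=$442.85
After 9 (month_end (apply 3% monthly interest)): balance=$3855.13 total_interest=$555.13

Answer: 555.13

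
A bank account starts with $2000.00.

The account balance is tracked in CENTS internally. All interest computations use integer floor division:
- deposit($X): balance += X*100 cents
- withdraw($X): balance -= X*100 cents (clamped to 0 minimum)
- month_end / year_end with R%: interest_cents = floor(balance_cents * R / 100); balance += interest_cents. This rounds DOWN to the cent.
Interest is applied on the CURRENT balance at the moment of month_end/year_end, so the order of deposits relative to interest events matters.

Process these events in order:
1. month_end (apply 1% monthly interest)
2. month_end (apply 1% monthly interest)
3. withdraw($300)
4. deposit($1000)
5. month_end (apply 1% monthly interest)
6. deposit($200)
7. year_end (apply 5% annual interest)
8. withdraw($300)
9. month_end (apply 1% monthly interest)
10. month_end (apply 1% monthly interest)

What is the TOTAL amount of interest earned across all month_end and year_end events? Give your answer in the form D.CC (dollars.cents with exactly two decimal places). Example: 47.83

Answer: 272.57

Derivation:
After 1 (month_end (apply 1% monthly interest)): balance=$2020.00 total_interest=$20.00
After 2 (month_end (apply 1% monthly interest)): balance=$2040.20 total_interest=$40.20
After 3 (withdraw($300)): balance=$1740.20 total_interest=$40.20
After 4 (deposit($1000)): balance=$2740.20 total_interest=$40.20
After 5 (month_end (apply 1% monthly interest)): balance=$2767.60 total_interest=$67.60
After 6 (deposit($200)): balance=$2967.60 total_interest=$67.60
After 7 (year_end (apply 5% annual interest)): balance=$3115.98 total_interest=$215.98
After 8 (withdraw($300)): balance=$2815.98 total_interest=$215.98
After 9 (month_end (apply 1% monthly interest)): balance=$2844.13 total_interest=$244.13
After 10 (month_end (apply 1% monthly interest)): balance=$2872.57 total_interest=$272.57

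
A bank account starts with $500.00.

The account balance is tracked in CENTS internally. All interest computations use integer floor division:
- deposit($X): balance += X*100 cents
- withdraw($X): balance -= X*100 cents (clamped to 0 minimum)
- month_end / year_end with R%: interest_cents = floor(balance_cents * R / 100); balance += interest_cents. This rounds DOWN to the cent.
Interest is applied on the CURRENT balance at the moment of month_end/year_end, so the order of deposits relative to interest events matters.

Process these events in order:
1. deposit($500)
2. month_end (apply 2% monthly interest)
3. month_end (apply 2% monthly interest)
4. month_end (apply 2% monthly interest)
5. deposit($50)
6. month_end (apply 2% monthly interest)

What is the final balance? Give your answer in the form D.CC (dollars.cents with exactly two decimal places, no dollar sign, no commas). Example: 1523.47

After 1 (deposit($500)): balance=$1000.00 total_interest=$0.00
After 2 (month_end (apply 2% monthly interest)): balance=$1020.00 total_interest=$20.00
After 3 (month_end (apply 2% monthly interest)): balance=$1040.40 total_interest=$40.40
After 4 (month_end (apply 2% monthly interest)): balance=$1061.20 total_interest=$61.20
After 5 (deposit($50)): balance=$1111.20 total_interest=$61.20
After 6 (month_end (apply 2% monthly interest)): balance=$1133.42 total_interest=$83.42

Answer: 1133.42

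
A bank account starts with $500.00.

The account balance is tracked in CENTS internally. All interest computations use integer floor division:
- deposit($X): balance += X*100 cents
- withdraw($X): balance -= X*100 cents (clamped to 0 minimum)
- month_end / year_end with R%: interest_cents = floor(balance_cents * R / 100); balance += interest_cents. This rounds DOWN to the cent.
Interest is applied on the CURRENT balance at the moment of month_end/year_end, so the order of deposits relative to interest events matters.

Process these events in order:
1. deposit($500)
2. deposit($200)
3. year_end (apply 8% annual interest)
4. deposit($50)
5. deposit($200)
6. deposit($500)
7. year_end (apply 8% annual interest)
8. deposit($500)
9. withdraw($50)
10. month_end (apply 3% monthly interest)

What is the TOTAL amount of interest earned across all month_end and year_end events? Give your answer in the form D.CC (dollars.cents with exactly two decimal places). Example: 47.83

After 1 (deposit($500)): balance=$1000.00 total_interest=$0.00
After 2 (deposit($200)): balance=$1200.00 total_interest=$0.00
After 3 (year_end (apply 8% annual interest)): balance=$1296.00 total_interest=$96.00
After 4 (deposit($50)): balance=$1346.00 total_interest=$96.00
After 5 (deposit($200)): balance=$1546.00 total_interest=$96.00
After 6 (deposit($500)): balance=$2046.00 total_interest=$96.00
After 7 (year_end (apply 8% annual interest)): balance=$2209.68 total_interest=$259.68
After 8 (deposit($500)): balance=$2709.68 total_interest=$259.68
After 9 (withdraw($50)): balance=$2659.68 total_interest=$259.68
After 10 (month_end (apply 3% monthly interest)): balance=$2739.47 total_interest=$339.47

Answer: 339.47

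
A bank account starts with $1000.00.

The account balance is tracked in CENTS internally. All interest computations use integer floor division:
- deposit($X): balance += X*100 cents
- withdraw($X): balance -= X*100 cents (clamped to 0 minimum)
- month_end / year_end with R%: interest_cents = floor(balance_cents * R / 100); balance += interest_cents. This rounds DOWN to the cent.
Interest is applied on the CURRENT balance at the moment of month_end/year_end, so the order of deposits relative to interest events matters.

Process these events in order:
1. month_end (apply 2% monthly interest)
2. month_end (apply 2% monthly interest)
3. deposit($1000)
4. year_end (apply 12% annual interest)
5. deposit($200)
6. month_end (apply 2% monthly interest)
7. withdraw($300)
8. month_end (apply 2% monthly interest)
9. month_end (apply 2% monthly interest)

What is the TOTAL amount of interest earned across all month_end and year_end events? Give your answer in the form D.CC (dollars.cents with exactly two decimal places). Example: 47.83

After 1 (month_end (apply 2% monthly interest)): balance=$1020.00 total_interest=$20.00
After 2 (month_end (apply 2% monthly interest)): balance=$1040.40 total_interest=$40.40
After 3 (deposit($1000)): balance=$2040.40 total_interest=$40.40
After 4 (year_end (apply 12% annual interest)): balance=$2285.24 total_interest=$285.24
After 5 (deposit($200)): balance=$2485.24 total_interest=$285.24
After 6 (month_end (apply 2% monthly interest)): balance=$2534.94 total_interest=$334.94
After 7 (withdraw($300)): balance=$2234.94 total_interest=$334.94
After 8 (month_end (apply 2% monthly interest)): balance=$2279.63 total_interest=$379.63
After 9 (month_end (apply 2% monthly interest)): balance=$2325.22 total_interest=$425.22

Answer: 425.22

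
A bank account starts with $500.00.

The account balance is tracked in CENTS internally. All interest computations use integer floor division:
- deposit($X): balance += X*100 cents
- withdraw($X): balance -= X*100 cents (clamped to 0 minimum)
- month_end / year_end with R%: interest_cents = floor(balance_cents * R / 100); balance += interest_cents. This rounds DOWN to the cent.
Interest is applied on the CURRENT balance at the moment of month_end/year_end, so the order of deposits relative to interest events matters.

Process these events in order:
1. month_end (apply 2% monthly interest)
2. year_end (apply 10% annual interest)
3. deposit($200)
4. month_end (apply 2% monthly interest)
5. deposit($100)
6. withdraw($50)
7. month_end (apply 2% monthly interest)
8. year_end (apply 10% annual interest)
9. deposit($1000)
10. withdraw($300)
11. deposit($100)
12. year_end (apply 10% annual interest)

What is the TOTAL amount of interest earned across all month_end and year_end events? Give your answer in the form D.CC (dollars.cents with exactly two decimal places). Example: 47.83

Answer: 349.71

Derivation:
After 1 (month_end (apply 2% monthly interest)): balance=$510.00 total_interest=$10.00
After 2 (year_end (apply 10% annual interest)): balance=$561.00 total_interest=$61.00
After 3 (deposit($200)): balance=$761.00 total_interest=$61.00
After 4 (month_end (apply 2% monthly interest)): balance=$776.22 total_interest=$76.22
After 5 (deposit($100)): balance=$876.22 total_interest=$76.22
After 6 (withdraw($50)): balance=$826.22 total_interest=$76.22
After 7 (month_end (apply 2% monthly interest)): balance=$842.74 total_interest=$92.74
After 8 (year_end (apply 10% annual interest)): balance=$927.01 total_interest=$177.01
After 9 (deposit($1000)): balance=$1927.01 total_interest=$177.01
After 10 (withdraw($300)): balance=$1627.01 total_interest=$177.01
After 11 (deposit($100)): balance=$1727.01 total_interest=$177.01
After 12 (year_end (apply 10% annual interest)): balance=$1899.71 total_interest=$349.71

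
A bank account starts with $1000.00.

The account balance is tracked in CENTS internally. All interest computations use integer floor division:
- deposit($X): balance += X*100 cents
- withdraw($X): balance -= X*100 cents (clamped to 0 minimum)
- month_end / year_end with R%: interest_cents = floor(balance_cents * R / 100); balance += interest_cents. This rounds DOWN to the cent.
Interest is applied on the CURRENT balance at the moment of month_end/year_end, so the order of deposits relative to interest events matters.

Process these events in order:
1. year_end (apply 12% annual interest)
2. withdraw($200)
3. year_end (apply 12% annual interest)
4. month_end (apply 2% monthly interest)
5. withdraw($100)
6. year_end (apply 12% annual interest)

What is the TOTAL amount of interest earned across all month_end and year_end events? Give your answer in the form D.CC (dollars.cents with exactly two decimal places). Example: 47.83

After 1 (year_end (apply 12% annual interest)): balance=$1120.00 total_interest=$120.00
After 2 (withdraw($200)): balance=$920.00 total_interest=$120.00
After 3 (year_end (apply 12% annual interest)): balance=$1030.40 total_interest=$230.40
After 4 (month_end (apply 2% monthly interest)): balance=$1051.00 total_interest=$251.00
After 5 (withdraw($100)): balance=$951.00 total_interest=$251.00
After 6 (year_end (apply 12% annual interest)): balance=$1065.12 total_interest=$365.12

Answer: 365.12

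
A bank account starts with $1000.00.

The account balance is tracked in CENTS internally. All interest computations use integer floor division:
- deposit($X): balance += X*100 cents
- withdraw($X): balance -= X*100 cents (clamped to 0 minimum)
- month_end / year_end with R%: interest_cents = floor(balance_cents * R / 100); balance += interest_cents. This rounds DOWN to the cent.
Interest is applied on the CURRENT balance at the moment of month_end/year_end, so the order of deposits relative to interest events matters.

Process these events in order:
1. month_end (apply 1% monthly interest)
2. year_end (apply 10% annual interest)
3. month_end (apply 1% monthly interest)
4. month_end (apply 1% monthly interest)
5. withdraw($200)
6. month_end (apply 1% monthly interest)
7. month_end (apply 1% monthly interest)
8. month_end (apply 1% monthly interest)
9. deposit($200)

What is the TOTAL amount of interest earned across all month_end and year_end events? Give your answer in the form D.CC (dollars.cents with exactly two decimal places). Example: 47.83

After 1 (month_end (apply 1% monthly interest)): balance=$1010.00 total_interest=$10.00
After 2 (year_end (apply 10% annual interest)): balance=$1111.00 total_interest=$111.00
After 3 (month_end (apply 1% monthly interest)): balance=$1122.11 total_interest=$122.11
After 4 (month_end (apply 1% monthly interest)): balance=$1133.33 total_interest=$133.33
After 5 (withdraw($200)): balance=$933.33 total_interest=$133.33
After 6 (month_end (apply 1% monthly interest)): balance=$942.66 total_interest=$142.66
After 7 (month_end (apply 1% monthly interest)): balance=$952.08 total_interest=$152.08
After 8 (month_end (apply 1% monthly interest)): balance=$961.60 total_interest=$161.60
After 9 (deposit($200)): balance=$1161.60 total_interest=$161.60

Answer: 161.60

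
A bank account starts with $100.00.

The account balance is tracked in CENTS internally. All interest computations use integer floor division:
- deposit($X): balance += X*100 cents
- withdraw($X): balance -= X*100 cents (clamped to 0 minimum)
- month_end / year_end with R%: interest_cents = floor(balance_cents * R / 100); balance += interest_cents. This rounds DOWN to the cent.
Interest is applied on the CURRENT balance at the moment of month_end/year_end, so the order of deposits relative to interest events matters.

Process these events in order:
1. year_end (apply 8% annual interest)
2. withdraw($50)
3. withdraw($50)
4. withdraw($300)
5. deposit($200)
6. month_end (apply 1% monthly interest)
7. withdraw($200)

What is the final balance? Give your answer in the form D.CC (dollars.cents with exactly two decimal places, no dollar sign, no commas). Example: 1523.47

Answer: 2.00

Derivation:
After 1 (year_end (apply 8% annual interest)): balance=$108.00 total_interest=$8.00
After 2 (withdraw($50)): balance=$58.00 total_interest=$8.00
After 3 (withdraw($50)): balance=$8.00 total_interest=$8.00
After 4 (withdraw($300)): balance=$0.00 total_interest=$8.00
After 5 (deposit($200)): balance=$200.00 total_interest=$8.00
After 6 (month_end (apply 1% monthly interest)): balance=$202.00 total_interest=$10.00
After 7 (withdraw($200)): balance=$2.00 total_interest=$10.00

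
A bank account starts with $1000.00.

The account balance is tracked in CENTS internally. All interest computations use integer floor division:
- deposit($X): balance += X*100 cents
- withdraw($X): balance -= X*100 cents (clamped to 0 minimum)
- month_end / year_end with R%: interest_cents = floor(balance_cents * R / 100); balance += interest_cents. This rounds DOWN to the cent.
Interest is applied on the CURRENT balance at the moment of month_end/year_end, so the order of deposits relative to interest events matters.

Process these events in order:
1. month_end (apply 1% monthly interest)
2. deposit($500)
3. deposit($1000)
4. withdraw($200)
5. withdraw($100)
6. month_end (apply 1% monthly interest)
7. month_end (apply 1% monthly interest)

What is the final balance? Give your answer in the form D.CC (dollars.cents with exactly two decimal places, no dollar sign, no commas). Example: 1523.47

Answer: 2254.42

Derivation:
After 1 (month_end (apply 1% monthly interest)): balance=$1010.00 total_interest=$10.00
After 2 (deposit($500)): balance=$1510.00 total_interest=$10.00
After 3 (deposit($1000)): balance=$2510.00 total_interest=$10.00
After 4 (withdraw($200)): balance=$2310.00 total_interest=$10.00
After 5 (withdraw($100)): balance=$2210.00 total_interest=$10.00
After 6 (month_end (apply 1% monthly interest)): balance=$2232.10 total_interest=$32.10
After 7 (month_end (apply 1% monthly interest)): balance=$2254.42 total_interest=$54.42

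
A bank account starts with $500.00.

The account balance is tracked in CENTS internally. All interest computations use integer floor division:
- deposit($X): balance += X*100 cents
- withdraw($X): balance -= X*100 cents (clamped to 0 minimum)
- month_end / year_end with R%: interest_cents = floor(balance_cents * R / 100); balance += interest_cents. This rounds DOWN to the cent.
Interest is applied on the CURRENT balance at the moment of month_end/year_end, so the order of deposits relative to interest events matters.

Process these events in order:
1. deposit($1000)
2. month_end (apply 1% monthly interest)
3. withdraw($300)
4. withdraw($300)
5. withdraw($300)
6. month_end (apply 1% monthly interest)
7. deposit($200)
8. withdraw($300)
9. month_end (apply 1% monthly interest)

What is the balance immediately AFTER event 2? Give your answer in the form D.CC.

Answer: 1515.00

Derivation:
After 1 (deposit($1000)): balance=$1500.00 total_interest=$0.00
After 2 (month_end (apply 1% monthly interest)): balance=$1515.00 total_interest=$15.00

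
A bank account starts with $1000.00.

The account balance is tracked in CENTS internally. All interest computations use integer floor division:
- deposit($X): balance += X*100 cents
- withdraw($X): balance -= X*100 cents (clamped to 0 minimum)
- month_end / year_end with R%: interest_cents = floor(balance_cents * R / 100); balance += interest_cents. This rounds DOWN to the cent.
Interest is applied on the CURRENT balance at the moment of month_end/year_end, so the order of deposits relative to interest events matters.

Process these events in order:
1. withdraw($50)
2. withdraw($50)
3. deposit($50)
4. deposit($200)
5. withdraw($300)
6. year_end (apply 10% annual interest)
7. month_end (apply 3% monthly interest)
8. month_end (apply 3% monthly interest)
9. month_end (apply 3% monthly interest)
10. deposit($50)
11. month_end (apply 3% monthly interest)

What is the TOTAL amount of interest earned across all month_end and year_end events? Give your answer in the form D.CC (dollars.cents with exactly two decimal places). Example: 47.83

Answer: 203.84

Derivation:
After 1 (withdraw($50)): balance=$950.00 total_interest=$0.00
After 2 (withdraw($50)): balance=$900.00 total_interest=$0.00
After 3 (deposit($50)): balance=$950.00 total_interest=$0.00
After 4 (deposit($200)): balance=$1150.00 total_interest=$0.00
After 5 (withdraw($300)): balance=$850.00 total_interest=$0.00
After 6 (year_end (apply 10% annual interest)): balance=$935.00 total_interest=$85.00
After 7 (month_end (apply 3% monthly interest)): balance=$963.05 total_interest=$113.05
After 8 (month_end (apply 3% monthly interest)): balance=$991.94 total_interest=$141.94
After 9 (month_end (apply 3% monthly interest)): balance=$1021.69 total_interest=$171.69
After 10 (deposit($50)): balance=$1071.69 total_interest=$171.69
After 11 (month_end (apply 3% monthly interest)): balance=$1103.84 total_interest=$203.84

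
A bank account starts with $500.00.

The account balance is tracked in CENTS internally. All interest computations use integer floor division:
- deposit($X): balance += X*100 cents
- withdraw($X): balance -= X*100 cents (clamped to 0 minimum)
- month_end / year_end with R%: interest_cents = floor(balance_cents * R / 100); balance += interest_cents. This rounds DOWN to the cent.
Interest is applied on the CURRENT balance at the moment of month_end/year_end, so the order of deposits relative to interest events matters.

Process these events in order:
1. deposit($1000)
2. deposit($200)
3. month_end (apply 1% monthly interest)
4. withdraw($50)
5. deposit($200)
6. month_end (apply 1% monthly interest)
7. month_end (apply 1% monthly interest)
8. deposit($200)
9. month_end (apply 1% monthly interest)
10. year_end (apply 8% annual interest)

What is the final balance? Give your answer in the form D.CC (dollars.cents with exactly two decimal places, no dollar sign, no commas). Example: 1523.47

After 1 (deposit($1000)): balance=$1500.00 total_interest=$0.00
After 2 (deposit($200)): balance=$1700.00 total_interest=$0.00
After 3 (month_end (apply 1% monthly interest)): balance=$1717.00 total_interest=$17.00
After 4 (withdraw($50)): balance=$1667.00 total_interest=$17.00
After 5 (deposit($200)): balance=$1867.00 total_interest=$17.00
After 6 (month_end (apply 1% monthly interest)): balance=$1885.67 total_interest=$35.67
After 7 (month_end (apply 1% monthly interest)): balance=$1904.52 total_interest=$54.52
After 8 (deposit($200)): balance=$2104.52 total_interest=$54.52
After 9 (month_end (apply 1% monthly interest)): balance=$2125.56 total_interest=$75.56
After 10 (year_end (apply 8% annual interest)): balance=$2295.60 total_interest=$245.60

Answer: 2295.60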